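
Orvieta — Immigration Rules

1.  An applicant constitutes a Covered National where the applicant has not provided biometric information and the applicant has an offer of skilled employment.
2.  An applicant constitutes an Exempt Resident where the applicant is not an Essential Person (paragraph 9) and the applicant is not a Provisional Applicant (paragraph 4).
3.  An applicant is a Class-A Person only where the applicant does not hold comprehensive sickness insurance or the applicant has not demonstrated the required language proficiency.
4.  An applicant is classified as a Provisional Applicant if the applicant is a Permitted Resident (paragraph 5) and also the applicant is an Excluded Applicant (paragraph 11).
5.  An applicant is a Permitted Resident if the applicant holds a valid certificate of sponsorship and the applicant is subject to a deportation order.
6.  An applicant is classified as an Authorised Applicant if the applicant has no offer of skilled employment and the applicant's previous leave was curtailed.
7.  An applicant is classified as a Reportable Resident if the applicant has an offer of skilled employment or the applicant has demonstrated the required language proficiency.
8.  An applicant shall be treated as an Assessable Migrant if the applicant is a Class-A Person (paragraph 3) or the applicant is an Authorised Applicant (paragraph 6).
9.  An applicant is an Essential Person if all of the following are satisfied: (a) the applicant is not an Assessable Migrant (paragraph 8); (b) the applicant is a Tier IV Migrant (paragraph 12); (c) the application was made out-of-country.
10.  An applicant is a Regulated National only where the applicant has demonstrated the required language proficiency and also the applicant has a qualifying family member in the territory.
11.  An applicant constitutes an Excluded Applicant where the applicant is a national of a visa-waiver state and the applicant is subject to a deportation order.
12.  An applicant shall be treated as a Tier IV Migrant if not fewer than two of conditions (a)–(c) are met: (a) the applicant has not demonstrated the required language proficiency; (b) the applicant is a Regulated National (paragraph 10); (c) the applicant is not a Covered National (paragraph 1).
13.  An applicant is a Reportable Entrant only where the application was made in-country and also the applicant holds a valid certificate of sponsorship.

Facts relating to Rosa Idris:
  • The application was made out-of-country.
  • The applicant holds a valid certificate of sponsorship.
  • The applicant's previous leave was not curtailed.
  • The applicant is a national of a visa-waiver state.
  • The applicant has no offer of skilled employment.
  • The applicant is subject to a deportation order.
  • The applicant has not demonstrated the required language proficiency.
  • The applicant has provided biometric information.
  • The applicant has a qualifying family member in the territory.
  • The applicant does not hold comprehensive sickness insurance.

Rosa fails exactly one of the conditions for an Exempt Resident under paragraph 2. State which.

Provisional Applicant

paragraph 3 — Class-A Person: [the applicant does not hold comprehensive sickness insurance? yes] OR [the applicant has not demonstrated the required language proficiency? yes] → satisfied.
paragraph 6 — Authorised Applicant: [the applicant has no offer of skilled employment? yes] AND [the applicant's previous leave was curtailed? no] → not satisfied.
paragraph 8 — Assessable Migrant: [Class-A Person (paragraph 3)? yes] OR [Authorised Applicant (paragraph 6)? no] → satisfied.
paragraph 10 — Regulated National: [the applicant has demonstrated the required language proficiency? no] AND [the applicant has a qualifying family member in the territory? yes] → not satisfied.
paragraph 1 — Covered National: [the applicant has not provided biometric information? no] AND [the applicant has an offer of skilled employment? no] → not satisfied.
paragraph 12 — Tier IV Migrant: the applicant has not demonstrated the required language proficiency? yes; Regulated National (paragraph 10)? no; not a Covered National (paragraph 1)? yes — 2 of 3 hold (need ≥2) → satisfied.
paragraph 9 — Essential Person: [not an Assessable Migrant (paragraph 8)? no] AND [Tier IV Migrant (paragraph 12)? yes] AND [the application was made out-of-country? yes] → not satisfied.
paragraph 5 — Permitted Resident: [the applicant holds a valid certificate of sponsorship? yes] AND [the applicant is subject to a deportation order? yes] → satisfied.
paragraph 11 — Excluded Applicant: [the applicant is a national of a visa-waiver state? yes] AND [the applicant is subject to a deportation order? yes] → satisfied.
paragraph 4 — Provisional Applicant: [Permitted Resident (paragraph 5)? yes] AND [Excluded Applicant (paragraph 11)? yes] → satisfied.
paragraph 2 — Exempt Resident: [not an Essential Person (paragraph 9)? yes] AND [not a Provisional Applicant (paragraph 4)? no] → not satisfied.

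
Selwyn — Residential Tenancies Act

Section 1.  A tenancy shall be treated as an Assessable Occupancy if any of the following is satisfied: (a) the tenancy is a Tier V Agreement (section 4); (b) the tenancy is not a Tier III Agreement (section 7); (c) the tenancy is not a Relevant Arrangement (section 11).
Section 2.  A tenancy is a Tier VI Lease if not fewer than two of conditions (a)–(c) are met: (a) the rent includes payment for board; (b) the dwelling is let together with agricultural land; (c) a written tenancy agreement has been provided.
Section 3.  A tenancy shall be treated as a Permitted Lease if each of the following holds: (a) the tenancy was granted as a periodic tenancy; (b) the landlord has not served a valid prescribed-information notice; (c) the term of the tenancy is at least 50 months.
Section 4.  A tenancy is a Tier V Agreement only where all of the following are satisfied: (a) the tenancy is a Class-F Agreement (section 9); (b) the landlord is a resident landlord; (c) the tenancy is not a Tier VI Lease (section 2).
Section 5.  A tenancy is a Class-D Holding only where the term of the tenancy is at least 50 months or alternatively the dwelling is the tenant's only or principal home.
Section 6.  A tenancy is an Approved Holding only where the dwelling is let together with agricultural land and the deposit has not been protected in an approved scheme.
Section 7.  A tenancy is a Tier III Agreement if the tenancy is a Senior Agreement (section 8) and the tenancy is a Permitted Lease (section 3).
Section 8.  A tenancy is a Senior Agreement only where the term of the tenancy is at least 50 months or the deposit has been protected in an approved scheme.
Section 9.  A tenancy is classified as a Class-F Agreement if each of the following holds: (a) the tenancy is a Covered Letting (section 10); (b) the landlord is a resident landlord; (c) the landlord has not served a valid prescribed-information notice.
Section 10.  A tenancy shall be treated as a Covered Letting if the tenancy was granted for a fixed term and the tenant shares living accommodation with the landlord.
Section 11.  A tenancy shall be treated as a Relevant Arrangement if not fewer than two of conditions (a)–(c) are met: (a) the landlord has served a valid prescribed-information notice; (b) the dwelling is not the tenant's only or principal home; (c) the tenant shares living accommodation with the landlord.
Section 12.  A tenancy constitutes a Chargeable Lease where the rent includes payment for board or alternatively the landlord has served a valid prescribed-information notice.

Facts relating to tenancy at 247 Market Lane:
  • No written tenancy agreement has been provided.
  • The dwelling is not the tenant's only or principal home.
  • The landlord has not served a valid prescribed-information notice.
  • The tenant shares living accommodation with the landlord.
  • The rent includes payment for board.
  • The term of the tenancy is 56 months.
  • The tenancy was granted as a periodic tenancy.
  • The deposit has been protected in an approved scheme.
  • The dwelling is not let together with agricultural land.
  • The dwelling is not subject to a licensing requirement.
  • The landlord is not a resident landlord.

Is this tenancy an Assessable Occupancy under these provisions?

section 10 — Covered Letting: [the tenancy was granted for a fixed term? no] AND [the tenant shares living accommodation with the landlord? yes] → not satisfied.
section 9 — Class-F Agreement: [Covered Letting (section 10)? no] AND [the landlord is a resident landlord? no] AND [the landlord has not served a valid prescribed-information notice? yes] → not satisfied.
section 2 — Tier VI Lease: the rent includes payment for board? yes; the dwelling is let together with agricultural land? no; a written tenancy agreement has been provided? no — 1 of 3 hold (need ≥2) → not satisfied.
section 4 — Tier V Agreement: [Class-F Agreement (section 9)? no] AND [the landlord is a resident landlord? no] AND [not a Tier VI Lease (section 2)? yes] → not satisfied.
section 8 — Senior Agreement: [term of the tenancy: 56 months ≥ 50 months? yes] OR [the deposit has been protected in an approved scheme? yes] → satisfied.
section 3 — Permitted Lease: [the tenancy was granted as a periodic tenancy? yes] AND [the landlord has not served a valid prescribed-information notice? yes] AND [term of the tenancy: 56 months ≥ 50 months? yes] → satisfied.
section 7 — Tier III Agreement: [Senior Agreement (section 8)? yes] AND [Permitted Lease (section 3)? yes] → satisfied.
section 11 — Relevant Arrangement: the landlord has served a valid prescribed-information notice? no; the dwelling is not the tenant's only or principal home? yes; the tenant shares living accommodation with the landlord? yes — 2 of 3 hold (need ≥2) → satisfied.
section 1 — Assessable Occupancy: [Tier V Agreement (section 4)? no] OR [not a Tier III Agreement (section 7)? no] OR [not a Relevant Arrangement (section 11)? no] → not satisfied.

No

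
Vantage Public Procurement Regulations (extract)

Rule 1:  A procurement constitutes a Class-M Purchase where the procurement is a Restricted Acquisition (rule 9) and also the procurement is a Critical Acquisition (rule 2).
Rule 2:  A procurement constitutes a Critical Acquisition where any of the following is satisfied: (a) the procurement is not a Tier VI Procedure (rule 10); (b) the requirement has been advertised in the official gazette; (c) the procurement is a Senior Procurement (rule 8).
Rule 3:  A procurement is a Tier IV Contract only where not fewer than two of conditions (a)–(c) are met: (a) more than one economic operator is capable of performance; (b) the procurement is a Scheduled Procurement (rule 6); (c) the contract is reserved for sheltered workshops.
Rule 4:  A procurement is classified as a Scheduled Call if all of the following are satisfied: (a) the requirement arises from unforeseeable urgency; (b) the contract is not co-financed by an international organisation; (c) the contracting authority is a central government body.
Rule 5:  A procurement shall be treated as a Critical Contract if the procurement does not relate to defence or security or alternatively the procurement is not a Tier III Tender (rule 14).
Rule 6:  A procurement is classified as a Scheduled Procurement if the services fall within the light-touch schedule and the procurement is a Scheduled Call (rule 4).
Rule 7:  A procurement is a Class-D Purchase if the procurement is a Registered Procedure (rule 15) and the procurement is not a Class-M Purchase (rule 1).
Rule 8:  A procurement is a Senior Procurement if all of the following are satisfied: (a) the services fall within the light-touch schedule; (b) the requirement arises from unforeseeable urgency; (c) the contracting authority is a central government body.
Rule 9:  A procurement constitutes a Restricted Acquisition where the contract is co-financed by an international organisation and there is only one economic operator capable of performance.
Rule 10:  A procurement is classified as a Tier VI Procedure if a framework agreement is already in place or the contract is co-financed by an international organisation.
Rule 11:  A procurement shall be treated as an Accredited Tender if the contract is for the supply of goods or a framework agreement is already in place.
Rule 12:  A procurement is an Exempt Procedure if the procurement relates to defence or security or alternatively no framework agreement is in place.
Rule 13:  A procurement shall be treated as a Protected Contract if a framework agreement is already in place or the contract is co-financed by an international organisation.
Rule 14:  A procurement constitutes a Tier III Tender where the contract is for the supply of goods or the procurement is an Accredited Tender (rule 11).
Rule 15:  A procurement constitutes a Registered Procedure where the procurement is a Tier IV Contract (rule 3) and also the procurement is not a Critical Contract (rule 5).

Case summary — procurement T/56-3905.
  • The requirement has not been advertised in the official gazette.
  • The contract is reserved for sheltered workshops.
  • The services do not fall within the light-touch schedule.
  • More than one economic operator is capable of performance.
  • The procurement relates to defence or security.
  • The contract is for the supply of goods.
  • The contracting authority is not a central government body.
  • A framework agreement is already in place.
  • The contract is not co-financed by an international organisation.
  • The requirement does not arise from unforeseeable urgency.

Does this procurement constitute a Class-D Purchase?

Yes

rule 4 — Scheduled Call: [the requirement arises from unforeseeable urgency? no] AND [the contract is not co-financed by an international organisation? yes] AND [the contracting authority is a central government body? no] → not satisfied.
rule 6 — Scheduled Procurement: [the services fall within the light-touch schedule? no] AND [Scheduled Call (rule 4)? no] → not satisfied.
rule 3 — Tier IV Contract: more than one economic operator is capable of performance? yes; Scheduled Procurement (rule 6)? no; the contract is reserved for sheltered workshops? yes — 2 of 3 hold (need ≥2) → satisfied.
rule 11 — Accredited Tender: [the contract is for the supply of goods? yes] OR [a framework agreement is already in place? yes] → satisfied.
rule 14 — Tier III Tender: [the contract is for the supply of goods? yes] OR [Accredited Tender (rule 11)? yes] → satisfied.
rule 5 — Critical Contract: [the procurement does not relate to defence or security? no] OR [not a Tier III Tender (rule 14)? no] → not satisfied.
rule 15 — Registered Procedure: [Tier IV Contract (rule 3)? yes] AND [not a Critical Contract (rule 5)? yes] → satisfied.
rule 9 — Restricted Acquisition: [the contract is co-financed by an international organisation? no] AND [there is only one economic operator capable of performance? no] → not satisfied.
rule 10 — Tier VI Procedure: [a framework agreement is already in place? yes] OR [the contract is co-financed by an international organisation? no] → satisfied.
rule 8 — Senior Procurement: [the services fall within the light-touch schedule? no] AND [the requirement arises from unforeseeable urgency? no] AND [the contracting authority is a central government body? no] → not satisfied.
rule 2 — Critical Acquisition: [not a Tier VI Procedure (rule 10)? no] OR [the requirement has been advertised in the official gazette? no] OR [Senior Procurement (rule 8)? no] → not satisfied.
rule 1 — Class-M Purchase: [Restricted Acquisition (rule 9)? no] AND [Critical Acquisition (rule 2)? no] → not satisfied.
rule 7 — Class-D Purchase: [Registered Procedure (rule 15)? yes] AND [not a Class-M Purchase (rule 1)? yes] → satisfied.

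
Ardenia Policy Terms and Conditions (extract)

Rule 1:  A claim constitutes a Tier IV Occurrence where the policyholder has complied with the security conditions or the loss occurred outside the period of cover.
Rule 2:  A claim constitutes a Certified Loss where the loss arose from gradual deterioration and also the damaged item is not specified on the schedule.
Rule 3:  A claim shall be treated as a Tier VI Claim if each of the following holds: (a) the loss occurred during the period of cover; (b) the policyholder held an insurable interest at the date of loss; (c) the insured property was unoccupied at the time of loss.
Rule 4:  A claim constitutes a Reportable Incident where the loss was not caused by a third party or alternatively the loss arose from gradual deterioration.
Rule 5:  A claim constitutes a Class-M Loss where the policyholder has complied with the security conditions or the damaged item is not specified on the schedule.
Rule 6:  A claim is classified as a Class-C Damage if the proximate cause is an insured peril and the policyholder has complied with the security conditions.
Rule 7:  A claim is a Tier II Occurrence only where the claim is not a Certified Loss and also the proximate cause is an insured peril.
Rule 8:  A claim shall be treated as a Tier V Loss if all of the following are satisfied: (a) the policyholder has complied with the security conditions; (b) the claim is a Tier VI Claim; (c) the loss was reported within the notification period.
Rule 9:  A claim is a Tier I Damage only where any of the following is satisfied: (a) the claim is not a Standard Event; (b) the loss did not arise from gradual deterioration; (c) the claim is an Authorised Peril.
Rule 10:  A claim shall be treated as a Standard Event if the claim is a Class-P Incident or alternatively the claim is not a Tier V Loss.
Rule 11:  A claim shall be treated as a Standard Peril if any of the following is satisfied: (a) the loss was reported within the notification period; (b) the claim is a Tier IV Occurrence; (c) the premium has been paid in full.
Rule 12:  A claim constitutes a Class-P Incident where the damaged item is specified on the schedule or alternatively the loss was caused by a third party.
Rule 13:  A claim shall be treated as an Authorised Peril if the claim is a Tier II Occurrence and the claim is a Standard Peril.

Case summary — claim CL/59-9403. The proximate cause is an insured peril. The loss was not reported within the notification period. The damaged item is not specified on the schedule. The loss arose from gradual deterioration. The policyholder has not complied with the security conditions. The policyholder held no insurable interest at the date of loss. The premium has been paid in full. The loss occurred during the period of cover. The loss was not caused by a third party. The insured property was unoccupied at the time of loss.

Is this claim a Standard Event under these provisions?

Under rule 12: the damaged item is specified on the schedule? no; or the loss was caused by a third party? no. So the claim is not a Class-P Incident.
Under rule 3: the loss occurred during the period of cover? yes; and the policyholder held an insurable interest at the date of loss? no; and the insured property was unoccupied at the time of loss? yes. So the claim is not a Tier VI Claim.
Under rule 8: the policyholder has complied with the security conditions? no; and Tier VI Claim (rule 3)? no; and the loss was reported within the notification period? no. So the claim is not a Tier V Loss.
Under rule 10: Class-P Incident (rule 12)? no; or not a Tier V Loss (rule 8)? yes. So the claim is a Standard Event.

Yes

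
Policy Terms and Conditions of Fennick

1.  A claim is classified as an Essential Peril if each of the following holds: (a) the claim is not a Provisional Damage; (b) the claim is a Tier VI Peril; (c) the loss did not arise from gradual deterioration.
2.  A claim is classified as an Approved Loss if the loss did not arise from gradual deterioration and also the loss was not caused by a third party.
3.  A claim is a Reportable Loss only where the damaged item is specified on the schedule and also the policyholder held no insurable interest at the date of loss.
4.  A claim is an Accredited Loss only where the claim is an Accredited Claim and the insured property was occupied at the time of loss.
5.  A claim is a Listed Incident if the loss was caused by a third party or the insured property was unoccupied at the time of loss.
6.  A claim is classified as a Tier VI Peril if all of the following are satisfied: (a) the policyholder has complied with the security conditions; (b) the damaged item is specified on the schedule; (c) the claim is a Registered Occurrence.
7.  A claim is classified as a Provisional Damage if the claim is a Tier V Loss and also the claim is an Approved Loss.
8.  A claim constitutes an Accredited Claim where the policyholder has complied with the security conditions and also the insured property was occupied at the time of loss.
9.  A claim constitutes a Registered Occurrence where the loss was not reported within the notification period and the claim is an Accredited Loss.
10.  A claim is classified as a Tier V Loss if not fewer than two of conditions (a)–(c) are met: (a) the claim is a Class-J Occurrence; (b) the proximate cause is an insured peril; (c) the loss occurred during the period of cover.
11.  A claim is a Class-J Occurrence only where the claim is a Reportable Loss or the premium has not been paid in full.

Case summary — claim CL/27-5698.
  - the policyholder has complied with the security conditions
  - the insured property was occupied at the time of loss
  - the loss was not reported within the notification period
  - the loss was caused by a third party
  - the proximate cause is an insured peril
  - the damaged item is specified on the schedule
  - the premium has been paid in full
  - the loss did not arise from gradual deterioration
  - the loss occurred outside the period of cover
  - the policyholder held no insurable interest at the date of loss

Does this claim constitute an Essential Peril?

paragraph 3 — Reportable Loss: [the damaged item is specified on the schedule? yes] AND [the policyholder held no insurable interest at the date of loss? yes] → satisfied.
paragraph 11 — Class-J Occurrence: [Reportable Loss (paragraph 3)? yes] OR [the premium has not been paid in full? no] → satisfied.
paragraph 10 — Tier V Loss: Class-J Occurrence (paragraph 11)? yes; the proximate cause is an insured peril? yes; the loss occurred during the period of cover? no — 2 of 3 hold (need ≥2) → satisfied.
paragraph 2 — Approved Loss: [the loss did not arise from gradual deterioration? yes] AND [the loss was not caused by a third party? no] → not satisfied.
paragraph 7 — Provisional Damage: [Tier V Loss (paragraph 10)? yes] AND [Approved Loss (paragraph 2)? no] → not satisfied.
paragraph 8 — Accredited Claim: [the policyholder has complied with the security conditions? yes] AND [the insured property was occupied at the time of loss? yes] → satisfied.
paragraph 4 — Accredited Loss: [Accredited Claim (paragraph 8)? yes] AND [the insured property was occupied at the time of loss? yes] → satisfied.
paragraph 9 — Registered Occurrence: [the loss was not reported within the notification period? yes] AND [Accredited Loss (paragraph 4)? yes] → satisfied.
paragraph 6 — Tier VI Peril: [the policyholder has complied with the security conditions? yes] AND [the damaged item is specified on the schedule? yes] AND [Registered Occurrence (paragraph 9)? yes] → satisfied.
paragraph 1 — Essential Peril: [not a Provisional Damage (paragraph 7)? yes] AND [Tier VI Peril (paragraph 6)? yes] AND [the loss did not arise from gradual deterioration? yes] → satisfied.

Yes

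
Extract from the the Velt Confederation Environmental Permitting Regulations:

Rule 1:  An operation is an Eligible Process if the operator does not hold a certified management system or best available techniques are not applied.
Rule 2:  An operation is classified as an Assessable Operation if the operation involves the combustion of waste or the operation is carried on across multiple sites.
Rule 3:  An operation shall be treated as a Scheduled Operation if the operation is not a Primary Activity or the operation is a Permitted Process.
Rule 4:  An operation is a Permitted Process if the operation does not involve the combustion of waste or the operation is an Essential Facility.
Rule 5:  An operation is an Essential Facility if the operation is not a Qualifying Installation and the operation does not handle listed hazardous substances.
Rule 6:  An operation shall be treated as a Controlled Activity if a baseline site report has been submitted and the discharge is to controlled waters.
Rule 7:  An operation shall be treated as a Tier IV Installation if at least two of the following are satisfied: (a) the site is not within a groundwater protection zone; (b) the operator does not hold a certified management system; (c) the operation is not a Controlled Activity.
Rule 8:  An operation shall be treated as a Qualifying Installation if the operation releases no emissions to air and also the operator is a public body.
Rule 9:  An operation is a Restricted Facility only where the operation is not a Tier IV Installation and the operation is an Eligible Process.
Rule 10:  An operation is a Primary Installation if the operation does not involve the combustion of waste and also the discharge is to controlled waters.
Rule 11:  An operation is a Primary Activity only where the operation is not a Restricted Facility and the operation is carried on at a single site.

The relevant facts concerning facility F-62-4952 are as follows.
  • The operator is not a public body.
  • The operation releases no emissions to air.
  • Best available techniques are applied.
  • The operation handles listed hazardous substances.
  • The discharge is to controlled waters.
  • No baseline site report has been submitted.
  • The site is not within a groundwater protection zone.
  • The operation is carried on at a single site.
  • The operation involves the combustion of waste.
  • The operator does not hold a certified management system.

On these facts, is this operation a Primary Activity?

Yes

Under rule 6: a baseline site report has been submitted? no; and the discharge is to controlled waters? yes. So the operation is not a Controlled Activity.
Under rule 7: the site is not within a groundwater protection zone? yes; the operator does not hold a certified management system? yes; not a Controlled Activity (rule 6)? yes — 3 of 3 hold (need ≥2) → satisfied.
Under rule 1: the operator does not hold a certified management system? yes; or best available techniques are not applied? no. So the operation is an Eligible Process.
Under rule 9: not a Tier IV Installation (rule 7)? no; and Eligible Process (rule 1)? yes. So the operation is not a Restricted Facility.
Under rule 11: not a Restricted Facility (rule 9)? yes; and the operation is carried on at a single site? yes. So the operation is a Primary Activity.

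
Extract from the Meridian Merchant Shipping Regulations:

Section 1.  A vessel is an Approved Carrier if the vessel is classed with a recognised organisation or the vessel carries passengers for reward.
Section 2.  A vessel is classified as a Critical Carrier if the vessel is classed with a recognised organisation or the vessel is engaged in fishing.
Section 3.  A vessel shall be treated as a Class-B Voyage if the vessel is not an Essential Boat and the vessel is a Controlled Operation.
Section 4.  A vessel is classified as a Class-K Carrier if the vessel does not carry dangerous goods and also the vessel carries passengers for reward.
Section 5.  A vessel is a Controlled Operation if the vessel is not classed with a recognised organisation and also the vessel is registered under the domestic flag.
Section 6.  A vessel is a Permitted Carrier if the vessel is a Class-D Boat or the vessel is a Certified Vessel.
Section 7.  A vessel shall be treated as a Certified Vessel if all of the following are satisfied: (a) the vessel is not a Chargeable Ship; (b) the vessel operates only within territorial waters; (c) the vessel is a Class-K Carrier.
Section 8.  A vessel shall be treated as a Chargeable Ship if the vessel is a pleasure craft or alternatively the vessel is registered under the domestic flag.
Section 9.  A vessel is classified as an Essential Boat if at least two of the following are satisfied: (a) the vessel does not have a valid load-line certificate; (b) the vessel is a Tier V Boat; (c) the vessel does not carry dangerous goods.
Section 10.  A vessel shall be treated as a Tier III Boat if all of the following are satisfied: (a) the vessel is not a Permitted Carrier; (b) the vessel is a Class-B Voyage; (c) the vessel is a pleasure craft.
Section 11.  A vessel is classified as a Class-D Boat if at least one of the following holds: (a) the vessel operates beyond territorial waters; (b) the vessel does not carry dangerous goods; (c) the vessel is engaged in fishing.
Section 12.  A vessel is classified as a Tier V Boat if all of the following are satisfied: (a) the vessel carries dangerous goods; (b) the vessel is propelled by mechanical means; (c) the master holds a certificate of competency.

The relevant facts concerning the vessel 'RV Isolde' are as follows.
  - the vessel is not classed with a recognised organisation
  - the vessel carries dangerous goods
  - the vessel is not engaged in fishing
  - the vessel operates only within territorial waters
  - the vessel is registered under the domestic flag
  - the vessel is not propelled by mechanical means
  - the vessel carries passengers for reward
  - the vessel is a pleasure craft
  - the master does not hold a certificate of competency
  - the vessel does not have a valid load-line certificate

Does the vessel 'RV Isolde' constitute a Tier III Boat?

Yes

section 11 — Class-D Boat: [the vessel operates beyond territorial waters? no] OR [the vessel does not carry dangerous goods? no] OR [the vessel is engaged in fishing? no] → not satisfied.
section 8 — Chargeable Ship: [the vessel is a pleasure craft? yes] OR [the vessel is registered under the domestic flag? yes] → satisfied.
section 4 — Class-K Carrier: [the vessel does not carry dangerous goods? no] AND [the vessel carries passengers for reward? yes] → not satisfied.
section 7 — Certified Vessel: [not a Chargeable Ship (section 8)? no] AND [the vessel operates only within territorial waters? yes] AND [Class-K Carrier (section 4)? no] → not satisfied.
section 6 — Permitted Carrier: [Class-D Boat (section 11)? no] OR [Certified Vessel (section 7)? no] → not satisfied.
section 12 — Tier V Boat: [the vessel carries dangerous goods? yes] AND [the vessel is propelled by mechanical means? no] AND [the master holds a certificate of competency? no] → not satisfied.
section 9 — Essential Boat: the vessel does not have a valid load-line certificate? yes; Tier V Boat (section 12)? no; the vessel does not carry dangerous goods? no — 1 of 3 hold (need ≥2) → not satisfied.
section 5 — Controlled Operation: [the vessel is not classed with a recognised organisation? yes] AND [the vessel is registered under the domestic flag? yes] → satisfied.
section 3 — Class-B Voyage: [not an Essential Boat (section 9)? yes] AND [Controlled Operation (section 5)? yes] → satisfied.
section 10 — Tier III Boat: [not a Permitted Carrier (section 6)? yes] AND [Class-B Voyage (section 3)? yes] AND [the vessel is a pleasure craft? yes] → satisfied.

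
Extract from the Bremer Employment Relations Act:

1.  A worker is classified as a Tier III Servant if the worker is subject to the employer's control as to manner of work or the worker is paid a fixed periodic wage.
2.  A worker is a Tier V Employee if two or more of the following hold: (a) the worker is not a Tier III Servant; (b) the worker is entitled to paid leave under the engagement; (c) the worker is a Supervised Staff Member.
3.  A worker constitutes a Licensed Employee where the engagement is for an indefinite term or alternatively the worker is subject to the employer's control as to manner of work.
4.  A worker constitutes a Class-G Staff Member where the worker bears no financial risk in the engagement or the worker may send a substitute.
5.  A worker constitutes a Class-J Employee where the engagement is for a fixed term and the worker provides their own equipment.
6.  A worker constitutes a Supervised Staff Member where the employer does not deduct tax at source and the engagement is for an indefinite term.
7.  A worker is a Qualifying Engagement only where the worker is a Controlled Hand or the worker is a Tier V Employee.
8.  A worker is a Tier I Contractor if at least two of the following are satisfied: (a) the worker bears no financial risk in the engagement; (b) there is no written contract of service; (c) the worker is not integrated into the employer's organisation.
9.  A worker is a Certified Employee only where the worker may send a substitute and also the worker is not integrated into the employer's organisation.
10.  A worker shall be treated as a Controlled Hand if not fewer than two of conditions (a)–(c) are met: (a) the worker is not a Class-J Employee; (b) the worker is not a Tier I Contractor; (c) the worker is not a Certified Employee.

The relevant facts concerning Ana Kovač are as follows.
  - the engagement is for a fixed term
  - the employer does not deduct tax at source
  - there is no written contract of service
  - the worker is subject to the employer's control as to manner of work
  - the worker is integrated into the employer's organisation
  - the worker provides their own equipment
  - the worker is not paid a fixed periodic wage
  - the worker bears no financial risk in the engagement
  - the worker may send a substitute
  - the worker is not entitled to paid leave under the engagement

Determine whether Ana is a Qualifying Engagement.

paragraph 5 — Class-J Employee: [the engagement is for a fixed term? yes] AND [the worker provides their own equipment? yes] → satisfied.
paragraph 8 — Tier I Contractor: the worker bears no financial risk in the engagement? yes; there is no written contract of service? yes; the worker is not integrated into the employer's organisation? no — 2 of 3 hold (need ≥2) → satisfied.
paragraph 9 — Certified Employee: [the worker may send a substitute? yes] AND [the worker is not integrated into the employer's organisation? no] → not satisfied.
paragraph 10 — Controlled Hand: not a Class-J Employee (paragraph 5)? no; not a Tier I Contractor (paragraph 8)? no; not a Certified Employee (paragraph 9)? yes — 1 of 3 hold (need ≥2) → not satisfied.
paragraph 1 — Tier III Servant: [the worker is subject to the employer's control as to manner of work? yes] OR [the worker is paid a fixed periodic wage? no] → satisfied.
paragraph 6 — Supervised Staff Member: [the employer does not deduct tax at source? yes] AND [the engagement is for an indefinite term? no] → not satisfied.
paragraph 2 — Tier V Employee: not a Tier III Servant (paragraph 1)? no; the worker is entitled to paid leave under the engagement? no; Supervised Staff Member (paragraph 6)? no — 0 of 3 hold (need ≥2) → not satisfied.
paragraph 7 — Qualifying Engagement: [Controlled Hand (paragraph 10)? no] OR [Tier V Employee (paragraph 2)? no] → not satisfied.

No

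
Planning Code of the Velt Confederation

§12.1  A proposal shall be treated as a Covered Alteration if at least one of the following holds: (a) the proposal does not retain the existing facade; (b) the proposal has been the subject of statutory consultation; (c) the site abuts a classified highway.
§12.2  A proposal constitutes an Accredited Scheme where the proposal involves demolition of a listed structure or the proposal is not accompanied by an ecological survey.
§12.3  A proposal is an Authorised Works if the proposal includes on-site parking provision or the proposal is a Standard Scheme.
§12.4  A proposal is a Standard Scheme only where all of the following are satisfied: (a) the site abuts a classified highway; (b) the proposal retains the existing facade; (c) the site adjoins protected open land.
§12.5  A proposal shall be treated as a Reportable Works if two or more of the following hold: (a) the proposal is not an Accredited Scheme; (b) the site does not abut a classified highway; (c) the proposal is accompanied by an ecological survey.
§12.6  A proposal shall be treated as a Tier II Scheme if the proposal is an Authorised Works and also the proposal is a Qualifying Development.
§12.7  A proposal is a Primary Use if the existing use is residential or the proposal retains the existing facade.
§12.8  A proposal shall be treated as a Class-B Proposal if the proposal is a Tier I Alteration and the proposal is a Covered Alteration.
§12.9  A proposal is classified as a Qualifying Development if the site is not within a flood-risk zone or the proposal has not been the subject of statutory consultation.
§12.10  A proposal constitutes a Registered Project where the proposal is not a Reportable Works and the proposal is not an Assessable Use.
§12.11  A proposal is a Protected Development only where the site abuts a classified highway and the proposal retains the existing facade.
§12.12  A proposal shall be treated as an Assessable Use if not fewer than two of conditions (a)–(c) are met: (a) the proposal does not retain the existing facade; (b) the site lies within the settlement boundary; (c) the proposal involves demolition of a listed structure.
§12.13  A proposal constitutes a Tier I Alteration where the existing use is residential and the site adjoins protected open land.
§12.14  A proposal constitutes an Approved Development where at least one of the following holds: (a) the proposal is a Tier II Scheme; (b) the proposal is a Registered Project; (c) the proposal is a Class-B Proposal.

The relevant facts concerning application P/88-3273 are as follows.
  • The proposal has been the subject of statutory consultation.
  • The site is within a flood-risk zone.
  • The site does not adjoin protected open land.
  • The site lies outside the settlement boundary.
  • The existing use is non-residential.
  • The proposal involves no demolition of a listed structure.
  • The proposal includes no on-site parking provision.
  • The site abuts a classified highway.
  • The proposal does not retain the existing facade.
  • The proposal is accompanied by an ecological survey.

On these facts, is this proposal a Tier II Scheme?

No

§12.4 — Standard Scheme: [the site abuts a classified highway? yes] AND [the proposal retains the existing facade? no] AND [the site adjoins protected open land? no] → not satisfied.
§12.3 — Authorised Works: [the proposal includes on-site parking provision? no] OR [Standard Scheme (§12.4)? no] → not satisfied.
§12.9 — Qualifying Development: [the site is not within a flood-risk zone? no] OR [the proposal has not been the subject of statutory consultation? no] → not satisfied.
§12.6 — Tier II Scheme: [Authorised Works (§12.3)? no] AND [Qualifying Development (§12.9)? no] → not satisfied.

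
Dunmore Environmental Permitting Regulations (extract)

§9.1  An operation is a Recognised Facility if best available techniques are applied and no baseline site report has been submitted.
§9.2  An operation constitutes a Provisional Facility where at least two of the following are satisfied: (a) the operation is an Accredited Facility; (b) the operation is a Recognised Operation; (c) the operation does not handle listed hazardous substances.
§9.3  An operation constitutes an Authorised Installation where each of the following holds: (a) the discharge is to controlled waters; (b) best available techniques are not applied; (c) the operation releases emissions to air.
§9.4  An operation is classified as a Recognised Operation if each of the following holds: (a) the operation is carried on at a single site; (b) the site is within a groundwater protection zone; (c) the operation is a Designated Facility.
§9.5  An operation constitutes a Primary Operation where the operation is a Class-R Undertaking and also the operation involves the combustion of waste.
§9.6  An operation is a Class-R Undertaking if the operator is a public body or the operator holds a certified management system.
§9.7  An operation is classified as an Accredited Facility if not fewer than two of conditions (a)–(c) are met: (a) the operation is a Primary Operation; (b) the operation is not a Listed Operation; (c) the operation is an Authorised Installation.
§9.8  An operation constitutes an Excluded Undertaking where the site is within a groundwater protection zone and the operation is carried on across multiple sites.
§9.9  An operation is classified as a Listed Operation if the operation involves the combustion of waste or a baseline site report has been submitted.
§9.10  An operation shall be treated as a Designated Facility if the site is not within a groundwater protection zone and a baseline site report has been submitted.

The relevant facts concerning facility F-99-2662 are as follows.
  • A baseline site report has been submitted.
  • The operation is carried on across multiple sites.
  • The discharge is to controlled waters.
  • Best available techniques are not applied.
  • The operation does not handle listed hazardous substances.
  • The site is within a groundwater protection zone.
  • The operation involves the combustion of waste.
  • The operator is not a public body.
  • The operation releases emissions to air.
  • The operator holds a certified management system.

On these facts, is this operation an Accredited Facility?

§9.6 — Class-R Undertaking: [the operator is a public body? no] OR [the operator holds a certified management system? yes] → satisfied.
§9.5 — Primary Operation: [Class-R Undertaking (§9.6)? yes] AND [the operation involves the combustion of waste? yes] → satisfied.
§9.9 — Listed Operation: [the operation involves the combustion of waste? yes] OR [a baseline site report has been submitted? yes] → satisfied.
§9.3 — Authorised Installation: [the discharge is to controlled waters? yes] AND [best available techniques are not applied? yes] AND [the operation releases emissions to air? yes] → satisfied.
§9.7 — Accredited Facility: Primary Operation (§9.5)? yes; not a Listed Operation (§9.9)? no; Authorised Installation (§9.3)? yes — 2 of 3 hold (need ≥2) → satisfied.

Yes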